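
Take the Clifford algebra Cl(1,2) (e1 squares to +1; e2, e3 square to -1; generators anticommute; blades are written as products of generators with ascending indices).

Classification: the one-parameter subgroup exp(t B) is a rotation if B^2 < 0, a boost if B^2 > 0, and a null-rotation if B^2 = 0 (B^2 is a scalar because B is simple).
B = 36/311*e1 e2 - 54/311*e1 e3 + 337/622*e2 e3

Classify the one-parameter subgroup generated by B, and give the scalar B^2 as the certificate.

B^2 term by term: the squares give (36/311)^2*(e1 e2)^2 + (-54/311)^2*(e1 e3)^2 + (337/622)^2*(e2 e3)^2 = 1296/96721*(+1) + 2916/96721*(+1) + 113569/386884*(-1) = -1/4 (each basis 2-blade squares to minus the product of its generators' squares); cross terms between blades sharing an index anticommute and cancel. So B^2 = -1/4.
Answer: rotation, certificate B^2 = -1/4. Check the certificate: B^2 = -1/4, and that sign is decisive whatever form B takes.


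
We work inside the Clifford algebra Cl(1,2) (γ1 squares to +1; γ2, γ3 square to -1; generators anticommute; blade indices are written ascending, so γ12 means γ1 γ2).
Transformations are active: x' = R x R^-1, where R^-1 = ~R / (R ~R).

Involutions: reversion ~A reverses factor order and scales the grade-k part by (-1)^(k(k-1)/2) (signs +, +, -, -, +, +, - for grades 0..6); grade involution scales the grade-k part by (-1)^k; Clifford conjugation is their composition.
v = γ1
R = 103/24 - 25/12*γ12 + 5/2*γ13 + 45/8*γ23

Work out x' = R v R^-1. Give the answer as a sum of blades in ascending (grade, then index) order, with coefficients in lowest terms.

~R = 103/24 + 25/12*γ12 - 5/2*γ13 - 45/8*γ23, and R ~R = 1263/32, so R^-1 = ~R / (1263/32).
R v = 103/24*γ1 + 25/12*γ2 - 5/2*γ3 + 45/8*γ123
Answer: 17467/11367*γ1 + 13250/11367*γ2 + 190/3789*γ3


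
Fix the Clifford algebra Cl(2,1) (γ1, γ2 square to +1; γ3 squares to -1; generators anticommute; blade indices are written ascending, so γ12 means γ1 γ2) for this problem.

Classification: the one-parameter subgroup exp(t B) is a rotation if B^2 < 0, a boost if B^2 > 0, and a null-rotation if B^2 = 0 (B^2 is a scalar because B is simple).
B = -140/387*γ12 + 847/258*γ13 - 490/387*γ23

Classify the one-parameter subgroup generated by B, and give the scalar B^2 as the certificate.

B^2 term by term: the squares give (-140/387)^2*(γ12)^2 + (847/258)^2*(γ13)^2 + (-490/387)^2*(γ23)^2 = 19600/149769*(-1) + 717409/66564*(+1) + 240100/149769*(+1) = 49/4 (each basis 2-blade squares to minus the product of its generators' squares); cross terms between blades sharing an index anticommute and cancel. So B^2 = 49/4.
Answer: boost, certificate B^2 = 49/4. The invariant at work: B^2 = 49/4 is unchanged by conjugation, hence its sign classifies the subgroup whatever basis B is written in.


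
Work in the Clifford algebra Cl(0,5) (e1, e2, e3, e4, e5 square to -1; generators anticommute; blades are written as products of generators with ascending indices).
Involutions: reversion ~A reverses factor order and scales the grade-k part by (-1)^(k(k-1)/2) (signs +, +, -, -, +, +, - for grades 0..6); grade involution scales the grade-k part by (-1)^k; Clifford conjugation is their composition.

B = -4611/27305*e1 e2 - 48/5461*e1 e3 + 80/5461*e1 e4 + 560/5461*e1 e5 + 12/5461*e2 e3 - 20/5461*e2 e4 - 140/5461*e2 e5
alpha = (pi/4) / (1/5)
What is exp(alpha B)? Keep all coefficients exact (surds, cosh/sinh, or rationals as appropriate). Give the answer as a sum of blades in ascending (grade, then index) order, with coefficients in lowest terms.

B^2 term by term: the squares give (-4611/27305)^2*(e1 e2)^2 + (-48/5461)^2*(e1 e3)^2 + (80/5461)^2*(e1 e4)^2 + (560/5461)^2*(e1 e5)^2 + (12/5461)^2*(e2 e3)^2 + (-20/5461)^2*(e2 e4)^2 + (-140/5461)^2*(e2 e5)^2 = 21261321/745563025*(-1) + 2304/29822521*(-1) + 6400/29822521*(-1) + 313600/29822521*(-1) + 144/29822521*(-1) + 400/29822521*(-1) + 19600/29822521*(-1) = -1/25 (each basis 2-blade squares to minus the product of its generators' squares); cross terms between blades sharing an index anticommute and cancel; the commuting (index-disjoint) pairs give grade-4 terms 2*c*c'*(blade product), which cancel blade by blade — e1 e2 e3 e4: -1920/29822521 + 1920/29822521 = 0; e1 e2 e3 e5: -13440/29822521 + 13440/29822521 = 0; e1 e2 e4 e5: 22400/29822521 - 22400/29822521 = 0 — confirming B is simple. So B^2 = -1/25.
B^2 = -1/25 — a negative square means the series sums to a rotation: l = 1/5, alpha*l = pi/4, so exp(alpha B) = cos(pi/4) + (sin(pi/4)/(1/5))*B = sqrt(2)/2 + (5*sqrt(2)/2)*B.
Answer: sqrt(2)/2 - 4611*sqrt(2)/10922*e1 e2 - 120*sqrt(2)/5461*e1 e3 + 200*sqrt(2)/5461*e1 e4 + 1400*sqrt(2)/5461*e1 e5 + 30*sqrt(2)/5461*e2 e3 - 50*sqrt(2)/5461*e2 e4 - 350*sqrt(2)/5461*e2 e5


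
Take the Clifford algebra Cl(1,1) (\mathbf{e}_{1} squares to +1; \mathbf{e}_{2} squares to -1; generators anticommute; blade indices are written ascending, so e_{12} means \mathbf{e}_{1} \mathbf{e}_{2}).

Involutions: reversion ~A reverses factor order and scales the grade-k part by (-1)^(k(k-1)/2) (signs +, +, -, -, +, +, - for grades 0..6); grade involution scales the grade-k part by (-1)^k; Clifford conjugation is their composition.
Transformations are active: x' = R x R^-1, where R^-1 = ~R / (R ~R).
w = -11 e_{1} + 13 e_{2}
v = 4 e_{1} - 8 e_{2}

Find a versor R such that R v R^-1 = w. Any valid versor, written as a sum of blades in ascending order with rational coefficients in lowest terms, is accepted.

A norm check does it: q(v) = q(w) = -48, hence R = v + w = -7 e_{1} + 5 e_{2} realises the map — parallel part kept, (v - w)/2 negated, v carried to w.
Answer: -7 e_{1} + 5 e_{2}


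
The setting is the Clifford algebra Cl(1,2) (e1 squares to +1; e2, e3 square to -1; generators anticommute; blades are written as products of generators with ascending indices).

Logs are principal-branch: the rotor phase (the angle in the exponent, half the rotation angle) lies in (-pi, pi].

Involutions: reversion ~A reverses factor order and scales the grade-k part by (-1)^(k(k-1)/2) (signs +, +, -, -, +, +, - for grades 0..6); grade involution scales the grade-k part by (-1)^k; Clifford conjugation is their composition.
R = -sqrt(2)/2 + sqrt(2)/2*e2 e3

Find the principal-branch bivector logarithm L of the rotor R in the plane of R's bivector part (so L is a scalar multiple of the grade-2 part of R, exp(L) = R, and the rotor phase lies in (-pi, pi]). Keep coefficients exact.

The scalar part of R is -sqrt(2)/2, so the principal-branch rotor phase is pinned; divide the bivector part by its sine to get the unit plane — L is the phase times that plane.
Concretely: cos(phase) = -sqrt(2)/2 gives phase = ±3*pi/4, and since phase/sin(phase) is even the sign is immaterial: L = (phase/sin(phase)) * <R>_2 = (3*sqrt(2)*pi/4) * <R>_2.
Answer: 3*pi/4*e2 e3


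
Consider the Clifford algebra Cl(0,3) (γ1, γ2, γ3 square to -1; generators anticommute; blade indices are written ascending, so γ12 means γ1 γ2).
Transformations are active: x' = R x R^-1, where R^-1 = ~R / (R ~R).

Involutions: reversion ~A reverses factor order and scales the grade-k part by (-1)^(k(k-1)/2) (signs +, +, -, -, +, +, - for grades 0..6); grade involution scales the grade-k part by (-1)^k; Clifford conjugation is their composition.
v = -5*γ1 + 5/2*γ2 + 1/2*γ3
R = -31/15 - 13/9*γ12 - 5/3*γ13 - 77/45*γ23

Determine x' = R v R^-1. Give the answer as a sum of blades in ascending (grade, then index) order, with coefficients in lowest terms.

~R = -31/15 + 13/9*γ12 + 5/3*γ13 + 77/45*γ23, and R ~R = 24428/2025, so R^-1 = ~R / (24428/2025).
R v = 133/9*γ1 + 131/45*γ2 + 136/45*γ3 + 12*γ123
Answer: -215/62*γ1 - 1109/6107*γ2 - 53855/12214*γ3


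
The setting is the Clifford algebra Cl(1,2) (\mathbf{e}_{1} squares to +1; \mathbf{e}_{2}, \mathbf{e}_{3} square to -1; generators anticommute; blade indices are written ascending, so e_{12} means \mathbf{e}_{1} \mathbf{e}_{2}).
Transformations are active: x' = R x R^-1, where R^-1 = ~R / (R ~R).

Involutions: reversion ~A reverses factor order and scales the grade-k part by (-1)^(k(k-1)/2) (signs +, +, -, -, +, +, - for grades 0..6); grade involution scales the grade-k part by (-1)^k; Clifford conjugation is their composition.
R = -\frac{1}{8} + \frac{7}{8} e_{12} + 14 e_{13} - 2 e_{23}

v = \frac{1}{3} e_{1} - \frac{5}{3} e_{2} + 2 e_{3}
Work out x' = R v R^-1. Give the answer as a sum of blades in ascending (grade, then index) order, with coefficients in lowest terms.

~R = -\frac{1}{8} - \frac{7}{8} e_{12} - 14 e_{13} + 2 e_{23}, and R ~R = -\frac{771}{4}, so R^-1 = ~R / (-\frac{771}{4}).
R v = -\frac{319}{12} e_{1} + \frac{47}{12} e_{2} - \frac{19}{12} e_{3} + \frac{293}{12} e_{123}
Answer: \frac{5}{36} e_{1} - \frac{5783}{3084} e_{2} - \frac{4118}{2313} e_{3}


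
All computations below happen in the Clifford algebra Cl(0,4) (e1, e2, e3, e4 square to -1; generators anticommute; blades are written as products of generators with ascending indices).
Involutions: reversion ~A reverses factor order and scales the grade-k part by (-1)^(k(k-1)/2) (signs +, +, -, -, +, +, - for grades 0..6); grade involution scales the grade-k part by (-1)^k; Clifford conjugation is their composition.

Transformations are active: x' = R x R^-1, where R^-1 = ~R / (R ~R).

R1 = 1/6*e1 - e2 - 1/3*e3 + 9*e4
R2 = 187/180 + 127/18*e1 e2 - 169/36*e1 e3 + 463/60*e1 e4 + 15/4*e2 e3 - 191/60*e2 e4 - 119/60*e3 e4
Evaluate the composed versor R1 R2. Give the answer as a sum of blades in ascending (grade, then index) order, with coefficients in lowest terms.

Distribute over the terms of R1 (each basis-blade product reordered to ascending indices, repeated generators contracted through their squares):
(1/6*e1) R2 = 187/1080*e1 - 127/108*e2 + 169/216*e3 - 463/360*e4 + 5/8*e1 e2 e3 - 191/360*e1 e2 e4 - 119/360*e1 e3 e4
(-e2) R2 = -127/18*e1 - 187/180*e2 + 15/4*e3 - 191/60*e4 - 169/36*e1 e2 e3 + 463/60*e1 e2 e4 + 119/60*e2 e3 e4
(-1/3*e3) R2 = 169/108*e1 - 5/4*e2 - 187/540*e3 - 119/180*e4 - 127/54*e1 e2 e3 + 463/180*e1 e3 e4 - 191/180*e2 e3 e4
(9*e4) R2 = 1389/20*e1 - 573/20*e2 - 357/20*e3 + 187/20*e4 + 127/2*e1 e2 e4 - 169/4*e1 e3 e4 + 135/4*e2 e3 e4
Summing the partial products and collecting blades:
Answer: 69263/1080*e1 - 8671/270*e2 - 4919/360*e3 + 1519/360*e4 - 1387/216*e1 e2 e3 + 25447/360*e1 e2 e4 - 4801/120*e1 e3 e4 + 6241/180*e2 e3 e4


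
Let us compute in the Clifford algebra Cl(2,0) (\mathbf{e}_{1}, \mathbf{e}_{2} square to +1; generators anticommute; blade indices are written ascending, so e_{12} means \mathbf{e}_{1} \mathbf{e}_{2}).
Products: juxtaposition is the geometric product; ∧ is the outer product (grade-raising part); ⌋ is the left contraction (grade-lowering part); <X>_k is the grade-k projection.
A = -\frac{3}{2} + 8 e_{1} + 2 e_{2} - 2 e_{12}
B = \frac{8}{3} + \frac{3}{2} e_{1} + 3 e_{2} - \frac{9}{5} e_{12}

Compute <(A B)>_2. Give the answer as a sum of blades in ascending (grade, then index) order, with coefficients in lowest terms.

step 1: \frac{52}{5} + \frac{1001}{60} e_{1} - \frac{317}{30} e_{2} + \frac{551}{30} e_{12}
step 2: \frac{551}{30} e_{12}
Answer: \frac{551}{30} e_{12}


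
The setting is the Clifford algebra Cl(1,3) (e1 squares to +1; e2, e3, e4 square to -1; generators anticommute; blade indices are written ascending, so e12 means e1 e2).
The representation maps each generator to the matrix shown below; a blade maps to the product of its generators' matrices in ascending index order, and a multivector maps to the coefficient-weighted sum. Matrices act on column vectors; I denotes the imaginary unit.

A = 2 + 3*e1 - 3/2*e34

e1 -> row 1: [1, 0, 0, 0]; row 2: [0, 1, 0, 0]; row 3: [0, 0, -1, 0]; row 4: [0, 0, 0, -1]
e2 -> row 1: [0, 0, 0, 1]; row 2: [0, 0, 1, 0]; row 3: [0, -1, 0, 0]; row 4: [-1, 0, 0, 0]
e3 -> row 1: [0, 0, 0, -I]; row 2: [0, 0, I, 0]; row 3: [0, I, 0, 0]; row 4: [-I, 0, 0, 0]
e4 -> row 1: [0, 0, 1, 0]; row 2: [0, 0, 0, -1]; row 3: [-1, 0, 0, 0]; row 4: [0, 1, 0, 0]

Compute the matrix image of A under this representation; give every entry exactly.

Bivector images (products of the table entries): rho(e34) = rho(e3)rho(e4) = row 1: [0, -I, 0, 0]; row 2: [-I, 0, 0, 0]; row 3: [0, 0, 0, -I]; row 4: [0, 0, -I, 0].
M = (2)*1 + (3)*rho(e1) + (-3/2)*rho(e34), summed entrywise (1 is the identity matrix):
Answer: row 1: [5, 3*I/2, 0, 0]; row 2: [3*I/2, 5, 0, 0]; row 3: [0, 0, -1, 3*I/2]; row 4: [0, 0, 3*I/2, -1]


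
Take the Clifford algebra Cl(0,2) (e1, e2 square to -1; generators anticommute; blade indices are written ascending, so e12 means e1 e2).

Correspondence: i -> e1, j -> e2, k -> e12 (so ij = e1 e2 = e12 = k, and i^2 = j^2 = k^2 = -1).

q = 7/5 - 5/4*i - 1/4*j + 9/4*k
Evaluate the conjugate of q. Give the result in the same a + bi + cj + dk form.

In blades: q = 7/5 - 5/4*e1 - 1/4*e2 + 9/4*e12.
Conjugation here is Clifford conjugation: the scalar is fixed and the grade-1 and grade-2 blades all flip sign, giving 7/5 + 5/4*e1 + 1/4*e2 - 9/4*e12; translating back:
Answer: 7/5 + 5/4*i + 1/4*j - 9/4*k


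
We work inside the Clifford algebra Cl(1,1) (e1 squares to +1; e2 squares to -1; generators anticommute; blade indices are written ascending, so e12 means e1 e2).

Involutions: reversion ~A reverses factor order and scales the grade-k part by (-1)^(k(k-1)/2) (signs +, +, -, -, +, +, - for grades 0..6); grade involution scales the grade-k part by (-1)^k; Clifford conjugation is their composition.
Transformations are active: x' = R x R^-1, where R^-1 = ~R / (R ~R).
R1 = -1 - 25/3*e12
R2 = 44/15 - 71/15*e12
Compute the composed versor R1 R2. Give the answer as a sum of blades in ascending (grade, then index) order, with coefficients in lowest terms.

Distribute over the terms of R1 (each basis-blade product reordered to ascending indices, repeated generators contracted through their squares):
(-1) R2 = -44/15 + 71/15*e12
(-25/3*e12) R2 = 355/9 - 220/9*e12
Summing the partial products and collecting blades:
Answer: 1643/45 - 887/45*e12


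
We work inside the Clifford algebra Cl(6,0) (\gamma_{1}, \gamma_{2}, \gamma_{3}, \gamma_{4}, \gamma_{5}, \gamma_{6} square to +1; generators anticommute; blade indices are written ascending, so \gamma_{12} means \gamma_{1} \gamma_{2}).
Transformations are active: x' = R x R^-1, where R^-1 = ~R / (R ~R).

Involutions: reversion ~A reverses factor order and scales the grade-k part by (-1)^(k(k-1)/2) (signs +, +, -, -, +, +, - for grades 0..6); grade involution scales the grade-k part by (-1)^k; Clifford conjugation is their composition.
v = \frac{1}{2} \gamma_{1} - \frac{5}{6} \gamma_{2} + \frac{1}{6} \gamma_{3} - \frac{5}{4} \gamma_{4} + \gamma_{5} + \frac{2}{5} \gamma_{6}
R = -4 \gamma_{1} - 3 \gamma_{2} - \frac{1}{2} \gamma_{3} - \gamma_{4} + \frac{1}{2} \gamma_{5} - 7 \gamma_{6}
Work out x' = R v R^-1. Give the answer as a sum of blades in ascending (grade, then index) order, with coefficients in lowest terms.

~R = -4 \gamma_{1} - 3 \gamma_{2} - \frac{1}{2} \gamma_{3} - \gamma_{4} + \frac{1}{2} \gamma_{5} - 7 \gamma_{6}, and R ~R = \frac{151}{2}, so R^-1 = ~R / (\frac{151}{2}).
R v = -\frac{19}{30} + \frac{29}{6} \gamma_{12} - \frac{5}{12} \gamma_{13} + \frac{11}{2} \gamma_{14} - \frac{17}{4} \gamma_{15} + \frac{19}{10} \gamma_{16} - \frac{11}{12} \gamma_{23} + \frac{35}{12} \gamma_{24} - \frac{31}{12} \gamma_{25} - \frac{211}{30} \gamma_{26} + \frac{19}{24} \gamma_{34} - \frac{7}{12} \gamma_{35} + \frac{29}{30} \gamma_{36} - \frac{3}{8} \gamma_{45} - \frac{183}{20} \gamma_{46} + \frac{36}{5} \gamma_{56}
Answer: -\frac{1961}{4530} \gamma_{1} + \frac{4003}{4530} \gamma_{2} - \frac{239}{1510} \gamma_{3} + \frac{11477}{9060} \gamma_{4} - \frac{2284}{2265} \gamma_{5} - \frac{128}{453} \gamma_{6}


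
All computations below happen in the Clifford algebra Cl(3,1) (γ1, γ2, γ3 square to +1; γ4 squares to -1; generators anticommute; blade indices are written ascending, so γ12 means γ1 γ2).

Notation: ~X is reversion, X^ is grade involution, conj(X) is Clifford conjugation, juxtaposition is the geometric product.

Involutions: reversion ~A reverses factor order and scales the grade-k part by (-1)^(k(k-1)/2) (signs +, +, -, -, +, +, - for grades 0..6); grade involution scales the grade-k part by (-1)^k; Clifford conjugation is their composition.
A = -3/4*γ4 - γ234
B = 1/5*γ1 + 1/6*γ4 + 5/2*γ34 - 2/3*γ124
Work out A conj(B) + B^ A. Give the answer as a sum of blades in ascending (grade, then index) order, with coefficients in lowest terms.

first term: -1/8 + 5/2*γ2 + 15/8*γ3 - 1/2*γ12 + 2/3*γ13 - 3/20*γ14 - 1/6*γ23 - 1/5*γ1234
second term: -1/8 - 5/2*γ2 + 15/8*γ3 + 1/2*γ12 + 2/3*γ13 + 3/20*γ14 - 1/6*γ23 + 1/5*γ1234
Answer: -1/4 + 15/4*γ3 + 4/3*γ13 - 1/3*γ23


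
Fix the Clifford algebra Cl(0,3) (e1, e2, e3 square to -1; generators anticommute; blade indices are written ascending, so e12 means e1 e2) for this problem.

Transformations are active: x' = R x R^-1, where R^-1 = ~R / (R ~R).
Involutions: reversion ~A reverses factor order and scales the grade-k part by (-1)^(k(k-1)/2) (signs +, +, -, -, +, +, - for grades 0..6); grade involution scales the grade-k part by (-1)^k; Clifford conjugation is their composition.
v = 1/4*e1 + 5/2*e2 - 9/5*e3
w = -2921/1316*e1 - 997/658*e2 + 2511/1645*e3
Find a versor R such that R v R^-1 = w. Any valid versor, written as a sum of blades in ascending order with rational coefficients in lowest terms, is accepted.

Why this works: both vectors square to -3821/400, so q(v) = q(w) and R = v + w = -648/329*e1 + 324/329*e2 - 90/329*e3 carries v to w — its own direction survives, the complement (v - w)/2 flips.
Answer: -648/329*e1 + 324/329*e2 - 90/329*e3


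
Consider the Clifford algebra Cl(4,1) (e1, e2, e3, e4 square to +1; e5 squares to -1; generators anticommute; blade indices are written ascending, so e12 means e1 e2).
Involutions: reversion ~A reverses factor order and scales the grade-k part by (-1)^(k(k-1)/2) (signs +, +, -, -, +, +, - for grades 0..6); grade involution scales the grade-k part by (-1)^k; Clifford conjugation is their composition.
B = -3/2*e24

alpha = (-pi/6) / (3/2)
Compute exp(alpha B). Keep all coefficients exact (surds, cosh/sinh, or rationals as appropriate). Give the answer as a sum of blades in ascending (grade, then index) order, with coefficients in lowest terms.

B^2 = (-3/2)^2*(e24)^2 = 9/4*(-1) = -9/4 (a basis 2-blade squares to minus the product of its generators' squares).
B^2 = -9/4 — the negative square puts this in the circular regime; l = 3/2, alpha*l = -pi/6, so exp(alpha B) = cos(-pi/6) + (sin(-pi/6)/(3/2))*B = sqrt(3)/2 + (-1/3)*B.
Answer: sqrt(3)/2 + 1/2*e24


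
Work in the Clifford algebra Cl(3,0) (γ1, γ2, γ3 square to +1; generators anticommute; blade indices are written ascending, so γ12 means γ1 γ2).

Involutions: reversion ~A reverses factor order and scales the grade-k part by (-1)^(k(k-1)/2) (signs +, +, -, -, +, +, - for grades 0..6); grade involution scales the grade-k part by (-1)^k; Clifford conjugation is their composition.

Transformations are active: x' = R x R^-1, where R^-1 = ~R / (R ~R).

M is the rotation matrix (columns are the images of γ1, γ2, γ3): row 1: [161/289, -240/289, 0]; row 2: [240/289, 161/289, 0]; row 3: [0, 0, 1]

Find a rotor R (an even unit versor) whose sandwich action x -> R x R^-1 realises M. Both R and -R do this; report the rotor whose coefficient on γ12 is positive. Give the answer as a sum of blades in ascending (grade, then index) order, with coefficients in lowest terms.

Method: write R = a + b12*γ12 + b13*γ13 + b23*γ23 with a^2 + b12^2 + b13^2 + b23^2 = 1 (so R^-1 = ~R). Expanding the columns R e_j ~R gives tr M = 4a^2 - 1 and, from the antisymmetric part, M21 - M12 = -4a*b12, M13 - M31 = 4a*b13, M32 - M23 = -4a*b23.
Here tr M = 611/289, so a^2 = (1 + tr M)/4 = 225/289 and a = ±15/17. Taking a = 15/17: M21 - M12 = 480/289, M13 - M31 = 0, M32 - M23 = 0, giving b12 = -8/17, b13 = 0, b23 = 0, i.e. R = 15/17 - 8/17*γ12.
Its γ12 coefficient is negative, so report the other preimage -R.
Answer: -15/17 + 8/17*γ12. Why the constraint matters: R and -R act identically through the sandwich — M has trace 611/289 either way — so only the sign condition on γ12 picks one of the two preimages.


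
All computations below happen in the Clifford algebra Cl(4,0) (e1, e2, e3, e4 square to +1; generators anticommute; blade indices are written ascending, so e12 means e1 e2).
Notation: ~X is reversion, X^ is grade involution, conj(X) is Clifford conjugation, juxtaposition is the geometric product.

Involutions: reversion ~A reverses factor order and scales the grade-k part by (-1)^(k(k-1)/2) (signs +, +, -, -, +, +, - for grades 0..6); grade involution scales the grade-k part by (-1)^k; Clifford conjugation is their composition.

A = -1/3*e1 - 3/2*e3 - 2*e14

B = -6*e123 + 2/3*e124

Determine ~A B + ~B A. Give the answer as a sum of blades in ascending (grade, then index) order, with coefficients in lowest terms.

first term: 4/3*e2 + 9*e12 + 2*e23 - 2/9*e24 + 12*e234 - e1234
second term: 4/3*e2 - 9*e12 - 2*e23 + 2/9*e24 - 12*e234 - e1234
Answer: 8/3*e2 - 2*e1234


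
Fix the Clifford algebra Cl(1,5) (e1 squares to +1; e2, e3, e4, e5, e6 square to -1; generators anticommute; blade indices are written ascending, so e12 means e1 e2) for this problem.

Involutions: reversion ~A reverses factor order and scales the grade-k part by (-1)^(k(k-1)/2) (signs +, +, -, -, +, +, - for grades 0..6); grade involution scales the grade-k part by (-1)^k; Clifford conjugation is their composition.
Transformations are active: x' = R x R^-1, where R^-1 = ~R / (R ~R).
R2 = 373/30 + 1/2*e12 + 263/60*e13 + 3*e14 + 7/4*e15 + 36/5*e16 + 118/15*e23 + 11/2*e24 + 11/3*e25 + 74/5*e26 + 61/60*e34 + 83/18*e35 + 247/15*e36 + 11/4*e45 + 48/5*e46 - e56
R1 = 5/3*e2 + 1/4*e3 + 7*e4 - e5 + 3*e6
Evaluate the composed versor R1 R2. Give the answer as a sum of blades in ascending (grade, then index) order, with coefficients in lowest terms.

Distribute over the terms of R1 (each basis-blade product reordered to ascending indices, repeated generators contracted through their squares):
(5/3*e2) R2 = 5/6*e1 + 373/18*e2 - 118/9*e3 - 55/6*e4 - 55/9*e5 - 74/3*e6 - 263/36*e123 - 5*e124 - 35/12*e125 - 12*e126 + 61/36*e234 + 415/54*e235 + 247/9*e236 + 55/12*e245 + 16*e246 - 5/3*e256
(1/4*e3) R2 = 263/240*e1 + 59/30*e2 + 373/120*e3 - 61/240*e4 - 83/72*e5 - 247/60*e6 + 1/8*e123 - 3/4*e134 - 7/16*e135 - 9/5*e136 - 11/8*e234 - 11/12*e235 - 37/10*e236 + 11/16*e345 + 12/5*e346 - 1/4*e356
(7*e4) R2 = 21*e1 + 77/2*e2 + 427/60*e3 + 2611/30*e4 - 77/4*e5 - 336/5*e6 + 7/2*e124 + 1841/60*e134 - 49/4*e145 - 252/5*e146 + 826/15*e234 - 77/3*e245 - 518/5*e246 - 581/18*e345 - 1729/15*e346 - 7*e456
(-e5) R2 = -7/4*e1 - 11/3*e2 - 83/18*e3 - 11/4*e4 - 373/30*e5 - e6 - 1/2*e125 - 263/60*e135 - 3*e145 + 36/5*e156 - 118/15*e235 - 11/2*e245 + 74/5*e256 - 61/60*e345 + 247/15*e356 + 48/5*e456
(3*e6) R2 = 108/5*e1 + 222/5*e2 + 247/5*e3 + 144/5*e4 - 3*e5 + 373/10*e6 + 3/2*e126 + 263/20*e136 + 9*e146 + 21/4*e156 + 118/5*e236 + 33/2*e246 + 11*e256 + 61/20*e346 + 83/6*e356 + 33/4*e456
Summing the partial products and collecting blades:
Answer: 10267/240*e1 + 9173/90*e2 + 3017/72*e3 + 8293/80*e4 - 15101/360*e5 - 3581/60*e6 - 517/72*e123 - 3/2*e124 - 41/12*e125 - 21/2*e126 + 449/15*e134 - 1157/240*e135 + 227/20*e136 - 61/4*e145 - 207/5*e146 + 249/20*e156 + 19939/360*e234 - 593/540*e235 + 4261/90*e236 - 319/12*e245 - 711/10*e246 + 362/15*e256 - 23477/720*e345 - 6589/60*e346 + 601/20*e356 + 217/20*e456


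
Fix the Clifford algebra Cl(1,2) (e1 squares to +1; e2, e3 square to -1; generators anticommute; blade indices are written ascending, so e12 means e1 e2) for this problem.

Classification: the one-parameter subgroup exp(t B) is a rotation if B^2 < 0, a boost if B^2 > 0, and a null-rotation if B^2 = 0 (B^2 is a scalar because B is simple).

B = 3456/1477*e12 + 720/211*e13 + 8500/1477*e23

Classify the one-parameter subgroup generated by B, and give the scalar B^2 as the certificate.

B^2 term by term: the squares give (3456/1477)^2*(e12)^2 + (720/211)^2*(e13)^2 + (8500/1477)^2*(e23)^2 = 11943936/2181529*(+1) + 518400/44521*(+1) + 72250000/2181529*(-1) = -16 (each basis 2-blade squares to minus the product of its generators' squares); cross terms between blades sharing an index anticommute and cancel. So B^2 = -16.
Answer: rotation, certificate B^2 = -16. Because -16 is invariant under every versor sandwich, the classification follows from its sign alone.


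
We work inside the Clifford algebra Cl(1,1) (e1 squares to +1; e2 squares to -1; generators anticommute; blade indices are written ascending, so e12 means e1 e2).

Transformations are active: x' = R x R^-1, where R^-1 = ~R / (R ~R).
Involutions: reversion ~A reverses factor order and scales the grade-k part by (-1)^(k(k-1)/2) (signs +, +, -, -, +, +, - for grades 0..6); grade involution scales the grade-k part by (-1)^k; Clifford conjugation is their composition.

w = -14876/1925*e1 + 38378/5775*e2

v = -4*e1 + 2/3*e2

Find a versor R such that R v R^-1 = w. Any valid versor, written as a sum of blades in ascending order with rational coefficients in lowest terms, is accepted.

The midline construction: v and w both square to 140/9, so reflecting in their sum -22576/1925*e1 + 14076/1925*e2 exchanges them.
Answer: -22576/1925*e1 + 14076/1925*e2


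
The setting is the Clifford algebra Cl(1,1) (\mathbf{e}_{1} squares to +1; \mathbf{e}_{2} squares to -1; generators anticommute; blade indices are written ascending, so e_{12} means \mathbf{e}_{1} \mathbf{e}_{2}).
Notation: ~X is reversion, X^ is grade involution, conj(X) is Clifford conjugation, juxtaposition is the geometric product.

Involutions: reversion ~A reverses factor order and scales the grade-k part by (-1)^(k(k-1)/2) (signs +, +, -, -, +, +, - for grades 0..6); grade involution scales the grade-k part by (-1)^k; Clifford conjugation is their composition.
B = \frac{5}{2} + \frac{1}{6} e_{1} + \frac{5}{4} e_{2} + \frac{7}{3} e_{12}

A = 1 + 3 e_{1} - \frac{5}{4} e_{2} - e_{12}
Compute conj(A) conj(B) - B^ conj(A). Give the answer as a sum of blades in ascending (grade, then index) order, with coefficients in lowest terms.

first term: \frac{107}{48} - \frac{28}{3} e_{1} + \frac{217}{24} e_{2} + \frac{33}{8} e_{12}
second term: \frac{331}{48} - \frac{71}{6} e_{1} + \frac{209}{24} e_{2} + \frac{7}{8} e_{12}
Answer: -\frac{14}{3} + \frac{5}{2} e_{1} + \frac{1}{3} e_{2} + \frac{13}{4} e_{12}


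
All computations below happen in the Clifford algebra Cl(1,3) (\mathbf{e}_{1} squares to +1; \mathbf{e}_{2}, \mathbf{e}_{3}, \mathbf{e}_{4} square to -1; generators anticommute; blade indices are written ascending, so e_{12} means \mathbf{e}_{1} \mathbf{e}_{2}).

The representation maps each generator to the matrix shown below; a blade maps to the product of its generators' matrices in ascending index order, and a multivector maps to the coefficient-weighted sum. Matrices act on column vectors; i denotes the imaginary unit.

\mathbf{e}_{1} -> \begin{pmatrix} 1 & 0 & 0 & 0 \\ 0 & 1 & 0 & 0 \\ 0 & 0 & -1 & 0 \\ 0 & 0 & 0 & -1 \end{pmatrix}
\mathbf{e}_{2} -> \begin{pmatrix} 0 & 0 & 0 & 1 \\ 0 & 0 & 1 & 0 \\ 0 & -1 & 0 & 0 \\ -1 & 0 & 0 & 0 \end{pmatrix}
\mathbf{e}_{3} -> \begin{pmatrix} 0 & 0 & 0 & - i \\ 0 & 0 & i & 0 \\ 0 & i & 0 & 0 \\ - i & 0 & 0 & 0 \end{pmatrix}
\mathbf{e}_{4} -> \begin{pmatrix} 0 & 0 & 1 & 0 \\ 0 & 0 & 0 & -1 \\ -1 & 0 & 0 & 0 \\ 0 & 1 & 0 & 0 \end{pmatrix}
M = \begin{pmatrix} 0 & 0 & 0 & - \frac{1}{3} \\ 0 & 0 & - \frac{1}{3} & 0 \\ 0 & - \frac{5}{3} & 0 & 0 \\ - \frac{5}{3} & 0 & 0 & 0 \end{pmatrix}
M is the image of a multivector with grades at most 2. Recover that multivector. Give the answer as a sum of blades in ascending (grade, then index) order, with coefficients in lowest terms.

Method: the blade images are trace-orthogonal — tr(rho(e_A) rho(e_B)^-1) = 4 if A = B and 0 otherwise — and rho(e_A)^-1 = (e_A)^2 * rho(e_A) with (e_A)^2 = +1 or -1, so the coefficient of e_A in the preimage is (e_A)^2 * tr(M rho(e_A))/4.
Nonzero projections over blades of grade <= 2: e_{2}: (e_{2})^2 = -1, tr(M rho(e_{2})) = - \frac{8}{3}, coefficient \frac{2}{3}; e_{12}: (e_{12})^2 = +1, tr(M rho(e_{12})) = -4, coefficient -1. Every other blade of grade <= 2 projects to 0.
Answer: \frac{2}{3} e_{2} - e_{12}


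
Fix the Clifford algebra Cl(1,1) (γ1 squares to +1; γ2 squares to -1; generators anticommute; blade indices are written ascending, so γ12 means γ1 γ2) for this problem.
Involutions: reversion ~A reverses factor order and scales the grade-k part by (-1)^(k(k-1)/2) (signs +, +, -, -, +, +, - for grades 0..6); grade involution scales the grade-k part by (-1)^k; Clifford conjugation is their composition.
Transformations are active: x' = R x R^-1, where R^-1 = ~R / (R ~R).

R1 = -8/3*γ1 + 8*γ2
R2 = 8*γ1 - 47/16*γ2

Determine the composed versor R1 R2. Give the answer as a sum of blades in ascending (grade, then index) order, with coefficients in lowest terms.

Distribute over the terms of R1 (each basis-blade product reordered to ascending indices, repeated generators contracted through their squares):
(-8/3*γ1) R2 = -64/3 + 47/6*γ12
(8*γ2) R2 = 47/2 - 64*γ12
Summing the partial products and collecting blades:
Answer: 13/6 - 337/6*γ12


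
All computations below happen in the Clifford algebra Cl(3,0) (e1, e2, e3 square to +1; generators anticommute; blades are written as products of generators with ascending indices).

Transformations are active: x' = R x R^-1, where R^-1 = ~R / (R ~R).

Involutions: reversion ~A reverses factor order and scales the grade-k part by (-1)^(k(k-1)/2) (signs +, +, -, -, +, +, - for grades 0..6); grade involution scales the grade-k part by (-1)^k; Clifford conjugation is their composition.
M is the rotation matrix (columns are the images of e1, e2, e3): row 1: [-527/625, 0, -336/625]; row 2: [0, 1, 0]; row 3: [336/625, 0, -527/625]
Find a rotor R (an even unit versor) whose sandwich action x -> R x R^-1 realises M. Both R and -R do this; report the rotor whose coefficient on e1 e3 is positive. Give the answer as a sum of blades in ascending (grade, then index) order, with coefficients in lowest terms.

Method: write R = a + b12*e1 e2 + b13*e1 e3 + b23*e2 e3 with a^2 + b12^2 + b13^2 + b23^2 = 1 (so R^-1 = ~R). Expanding the columns R e_j ~R gives tr M = 4a^2 - 1 and, from the antisymmetric part, M21 - M12 = -4a*b12, M13 - M31 = 4a*b13, M32 - M23 = -4a*b23.
Here tr M = -429/625, so a^2 = (1 + tr M)/4 = 49/625 and a = ±7/25. Taking a = 7/25: M21 - M12 = 0, M13 - M31 = -672/625, M32 - M23 = 0, giving b12 = 0, b13 = -24/25, b23 = 0, i.e. R = 7/25 - 24/25*e1 e3.
Its e1 e3 coefficient is negative, so report the other preimage -R.
Answer: -7/25 + 24/25*e1 e3. Uniqueness: Spin(3) -> SO(3) maps R and -R to the same rotation of trace -429/625; fixing the sign of the e1 e3 coefficient removes the ambiguity.


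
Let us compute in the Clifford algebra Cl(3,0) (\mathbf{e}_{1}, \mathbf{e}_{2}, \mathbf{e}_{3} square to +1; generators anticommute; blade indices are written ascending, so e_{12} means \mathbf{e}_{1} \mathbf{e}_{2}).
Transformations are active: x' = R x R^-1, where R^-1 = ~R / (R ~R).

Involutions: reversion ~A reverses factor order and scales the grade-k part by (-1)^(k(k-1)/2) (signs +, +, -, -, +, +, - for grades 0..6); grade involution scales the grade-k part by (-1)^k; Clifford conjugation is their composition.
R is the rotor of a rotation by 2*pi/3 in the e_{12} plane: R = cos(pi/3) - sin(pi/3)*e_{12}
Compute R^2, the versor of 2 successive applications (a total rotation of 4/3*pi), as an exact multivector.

Rotor phase runs at HALF the rotation angle; powers of one rotor simply add phase, so after 2 steps in e_{12} the phase is 2*pi/3 = \frac{2 \pi}{3} and R^2 = cos(\frac{2 \pi}{3}) - sin(\frac{2 \pi}{3})*e_{12}.
cos(\frac{2 \pi}{3}) = - \frac{1}{2} and sin(\frac{2 \pi}{3}) = \frac{\sqrt{3}}{2}, so R^2 = -\frac{1}{2} - \frac{\sqrt{3}}{2} e_{12}. The net rotation is 4/3*pi; the rotor keeps the half-angle phase exactly.
Answer: -\frac{1}{2} - \frac{\sqrt{3}}{2} e_{12}


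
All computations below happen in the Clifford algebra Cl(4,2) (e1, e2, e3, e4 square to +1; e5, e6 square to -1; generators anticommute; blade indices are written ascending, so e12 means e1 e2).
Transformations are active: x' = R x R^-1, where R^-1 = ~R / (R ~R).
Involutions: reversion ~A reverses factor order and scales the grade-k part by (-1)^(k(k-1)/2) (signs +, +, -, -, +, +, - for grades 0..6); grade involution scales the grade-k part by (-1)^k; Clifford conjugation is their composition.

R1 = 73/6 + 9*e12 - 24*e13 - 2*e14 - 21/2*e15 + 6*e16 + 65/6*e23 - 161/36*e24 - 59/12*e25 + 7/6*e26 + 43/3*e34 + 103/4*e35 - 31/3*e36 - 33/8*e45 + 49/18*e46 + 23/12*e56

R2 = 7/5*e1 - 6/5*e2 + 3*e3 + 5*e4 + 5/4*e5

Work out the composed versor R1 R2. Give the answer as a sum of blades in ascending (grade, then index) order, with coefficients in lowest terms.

Distribute over the terms of R2 (each basis-blade product reordered to ascending indices, repeated generators contracted through their squares):
R1 (7/5*e1) = 511/30*e1 - 63/5*e2 + 168/5*e3 + 14/5*e4 + 147/10*e5 - 42/5*e6 + 91/6*e123 - 1127/180*e124 - 413/60*e125 + 49/30*e126 + 301/15*e134 + 721/20*e135 - 217/15*e136 - 231/40*e145 + 343/90*e146 + 161/60*e156
R1 (-6/5*e2) = -54/5*e1 - 73/5*e2 + 13*e3 - 161/30*e4 - 59/10*e5 + 7/5*e6 - 144/5*e123 - 12/5*e124 - 63/5*e125 + 36/5*e126 - 86/5*e234 - 309/10*e235 + 62/5*e236 + 99/20*e245 - 49/15*e246 - 23/10*e256
R1 (3*e3) = -72*e1 + 65/2*e2 + 73/2*e3 - 43*e4 - 309/4*e5 + 31*e6 + 27*e123 + 6*e134 + 63/2*e135 - 18*e136 + 161/12*e234 + 59/4*e235 - 7/2*e236 - 99/8*e345 + 49/6*e346 + 23/4*e356
R1 (5*e4) = -10*e1 - 805/36*e2 + 215/3*e3 + 365/6*e4 + 165/8*e5 - 245/18*e6 + 45*e124 - 120*e134 + 105/2*e145 - 30*e146 + 325/6*e234 + 295/12*e245 - 35/6*e246 - 515/4*e345 + 155/3*e346 + 115/12*e456
R1 (5/4*e5) = 105/8*e1 + 295/48*e2 - 515/16*e3 + 165/32*e4 + 365/24*e5 + 115/48*e6 + 45/4*e125 - 30*e135 - 5/2*e145 - 15/2*e156 + 325/24*e235 - 805/144*e245 - 35/24*e256 + 215/12*e345 + 155/12*e356 - 245/72*e456
Summing the partial products and collecting blades:
Answer: -7517/120*e1 - 7859/720*e2 + 29419/240*e3 + 9803/480*e4 - 1957/60*e5 + 1841/144*e6 + 401/30*e123 + 6541/180*e124 - 247/30*e125 + 53/6*e126 - 1409/15*e134 + 751/20*e135 - 487/15*e136 + 1769/40*e145 - 2357/90*e146 - 289/60*e156 + 3023/60*e234 - 313/120*e235 + 89/10*e236 + 17239/720*e245 - 91/10*e246 - 451/120*e256 - 2957/24*e345 + 359/6*e346 + 56/3*e356 + 445/72*e456


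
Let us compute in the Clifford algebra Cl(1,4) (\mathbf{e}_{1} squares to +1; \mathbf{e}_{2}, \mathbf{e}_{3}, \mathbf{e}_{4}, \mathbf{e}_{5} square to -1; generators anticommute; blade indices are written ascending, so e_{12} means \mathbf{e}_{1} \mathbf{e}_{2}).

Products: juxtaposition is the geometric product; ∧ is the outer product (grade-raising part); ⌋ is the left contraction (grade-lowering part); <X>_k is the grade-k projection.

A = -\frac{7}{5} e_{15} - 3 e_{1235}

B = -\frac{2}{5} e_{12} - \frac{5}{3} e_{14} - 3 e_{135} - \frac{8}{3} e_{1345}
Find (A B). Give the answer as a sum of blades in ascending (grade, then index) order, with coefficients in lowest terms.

step 1: 9 e_{2} - \frac{21}{5} e_{3} - 8 e_{24} + \frac{14}{25} e_{25} + \frac{56}{15} e_{34} + \frac{6}{5} e_{35} + \frac{7}{3} e_{45} + 5 e_{2345}
Answer: 9 e_{2} - \frac{21}{5} e_{3} - 8 e_{24} + \frac{14}{25} e_{25} + \frac{56}{15} e_{34} + \frac{6}{5} e_{35} + \frac{7}{3} e_{45} + 5 e_{2345}


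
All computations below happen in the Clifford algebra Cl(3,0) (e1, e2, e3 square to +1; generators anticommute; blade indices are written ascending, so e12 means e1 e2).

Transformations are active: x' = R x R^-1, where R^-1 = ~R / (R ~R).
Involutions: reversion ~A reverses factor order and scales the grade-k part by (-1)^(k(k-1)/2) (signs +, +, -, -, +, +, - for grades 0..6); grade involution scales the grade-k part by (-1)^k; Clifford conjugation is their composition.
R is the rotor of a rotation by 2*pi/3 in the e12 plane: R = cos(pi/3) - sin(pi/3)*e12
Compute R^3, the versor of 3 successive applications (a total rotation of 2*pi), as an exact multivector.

Rotor phase runs at HALF the rotation angle; powers of one rotor simply add phase, so after 3 steps in e12 the phase is 3*pi/3 = pi and R^3 = cos(pi) - sin(pi)*e12.
cos(pi) = -1 and sin(pi) = 0, so R^3 = -1. The total rotation 2*pi is 1 full turn, so every vector returns to itself, yet the rotor is -1, on the OTHER sheet of the double cover (an odd number of 2*pi turns).
Answer: -1


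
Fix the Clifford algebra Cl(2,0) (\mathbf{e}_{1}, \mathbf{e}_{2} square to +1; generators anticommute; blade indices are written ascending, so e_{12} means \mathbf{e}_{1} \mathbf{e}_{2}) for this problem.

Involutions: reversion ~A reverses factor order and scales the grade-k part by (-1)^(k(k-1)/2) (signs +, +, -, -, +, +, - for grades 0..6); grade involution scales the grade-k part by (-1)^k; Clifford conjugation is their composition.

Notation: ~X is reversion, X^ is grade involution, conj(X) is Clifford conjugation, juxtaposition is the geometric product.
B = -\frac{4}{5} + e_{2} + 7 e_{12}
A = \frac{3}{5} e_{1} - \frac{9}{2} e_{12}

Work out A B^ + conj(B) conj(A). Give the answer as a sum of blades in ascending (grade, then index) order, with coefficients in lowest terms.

first term: \frac{63}{2} + \frac{201}{50} e_{1} + \frac{21}{5} e_{2} + 3 e_{12}
second term: \frac{63}{2} + \frac{249}{50} e_{1} - \frac{21}{5} e_{2} - \frac{21}{5} e_{12}
Answer: 63 + 9 e_{1} - \frac{6}{5} e_{12}


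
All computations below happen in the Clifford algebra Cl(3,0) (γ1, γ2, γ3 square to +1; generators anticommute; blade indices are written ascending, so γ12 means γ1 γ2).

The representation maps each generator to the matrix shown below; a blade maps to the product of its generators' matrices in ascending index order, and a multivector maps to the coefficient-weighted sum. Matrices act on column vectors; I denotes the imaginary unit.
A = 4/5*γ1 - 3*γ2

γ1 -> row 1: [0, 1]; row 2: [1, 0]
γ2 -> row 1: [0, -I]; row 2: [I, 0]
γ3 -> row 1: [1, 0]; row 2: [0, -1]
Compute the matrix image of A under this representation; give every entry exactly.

M = (4/5)*rho(γ1) + (-3)*rho(γ2), summed entrywise:
Answer: row 1: [0, 4/5 + 3*I]; row 2: [4/5 - 3*I, 0]


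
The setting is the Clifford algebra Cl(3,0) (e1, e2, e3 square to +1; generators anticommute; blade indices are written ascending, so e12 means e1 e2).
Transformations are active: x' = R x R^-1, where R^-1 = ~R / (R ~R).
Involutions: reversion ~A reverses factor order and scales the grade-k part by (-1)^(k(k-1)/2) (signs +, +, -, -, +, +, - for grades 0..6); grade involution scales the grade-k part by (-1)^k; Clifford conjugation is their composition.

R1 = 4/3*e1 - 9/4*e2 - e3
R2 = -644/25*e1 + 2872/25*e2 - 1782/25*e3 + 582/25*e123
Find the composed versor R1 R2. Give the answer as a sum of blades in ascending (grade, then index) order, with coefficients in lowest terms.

Distribute over the terms of R1 (each basis-blade product reordered to ascending indices, repeated generators contracted through their squares):
(4/3*e1) R2 = -2576/75 + 11488/75*e12 - 2376/25*e13 + 776/25*e23
(-9/4*e2) R2 = -6462/25 - 1449/25*e12 + 2619/50*e13 + 8019/50*e23
(-e3) R2 = 1782/25 - 582/25*e12 - 644/25*e13 + 2872/25*e23
Summing the partial products and collecting blades:
Answer: -16616/75 + 1079/15*e12 - 3421/50*e13 + 3063/10*e23


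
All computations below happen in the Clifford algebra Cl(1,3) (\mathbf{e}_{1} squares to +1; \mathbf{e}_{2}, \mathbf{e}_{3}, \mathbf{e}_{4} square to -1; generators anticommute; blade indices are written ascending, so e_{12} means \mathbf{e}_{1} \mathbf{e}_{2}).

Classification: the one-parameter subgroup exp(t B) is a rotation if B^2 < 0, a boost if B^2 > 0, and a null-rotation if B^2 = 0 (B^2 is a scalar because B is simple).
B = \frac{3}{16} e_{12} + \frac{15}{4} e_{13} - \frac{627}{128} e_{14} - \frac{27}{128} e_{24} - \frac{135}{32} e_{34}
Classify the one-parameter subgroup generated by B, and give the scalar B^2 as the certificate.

B^2 term by term: the squares give (\frac{3}{16})^2*(e_{12})^2 + (\frac{15}{4})^2*(e_{13})^2 + (-\frac{627}{128})^2*(e_{14})^2 + (-\frac{27}{128})^2*(e_{24})^2 + (-\frac{135}{32})^2*(e_{34})^2 = \frac{9}{256}*(+1) + \frac{225}{16}*(+1) + \frac{393129}{16384}*(+1) + \frac{729}{16384}*(-1) + \frac{18225}{1024}*(-1) = \frac{81}{4} (each basis 2-blade squares to minus the product of its generators' squares); cross terms between blades sharing an index anticommute and cancel; the commuting (index-disjoint) pairs give grade-4 terms 2*c*c'*(blade product), which cancel blade by blade — e_{1234}: -\frac{405}{256} + \frac{405}{256} = 0 — confirming B is simple. So B^2 = \frac{81}{4}.
Answer: boost, certificate B^2 = \frac{81}{4}. The scalar \frac{81}{4} is the complete invariant here: its sign names the subgroup type.
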